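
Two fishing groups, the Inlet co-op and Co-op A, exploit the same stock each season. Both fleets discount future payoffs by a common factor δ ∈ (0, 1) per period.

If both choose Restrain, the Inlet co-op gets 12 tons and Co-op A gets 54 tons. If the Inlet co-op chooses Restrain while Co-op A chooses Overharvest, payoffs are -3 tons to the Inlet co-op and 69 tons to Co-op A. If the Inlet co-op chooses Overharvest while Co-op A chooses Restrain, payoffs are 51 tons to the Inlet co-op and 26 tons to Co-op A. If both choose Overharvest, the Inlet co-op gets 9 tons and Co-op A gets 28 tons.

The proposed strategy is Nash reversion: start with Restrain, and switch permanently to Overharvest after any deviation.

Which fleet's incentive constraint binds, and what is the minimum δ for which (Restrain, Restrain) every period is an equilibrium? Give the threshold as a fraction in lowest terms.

the Inlet co-op; δ ≥ 13/14

the Inlet co-op: cooperation gives 12 each period; deviation gives 51 once then 9 forever.
  12/(1−δ) ≥ 51 + 9δ/(1−δ) ⇒ δ ≥ 39/42 = 13/14.
Co-op A: cooperation gives 54 each period; deviation gives 69 once then 28 forever.
  δ ≥ 15/41.
Both must hold, so the binding constraint is the Inlet co-op's: δ ≥ 13/14.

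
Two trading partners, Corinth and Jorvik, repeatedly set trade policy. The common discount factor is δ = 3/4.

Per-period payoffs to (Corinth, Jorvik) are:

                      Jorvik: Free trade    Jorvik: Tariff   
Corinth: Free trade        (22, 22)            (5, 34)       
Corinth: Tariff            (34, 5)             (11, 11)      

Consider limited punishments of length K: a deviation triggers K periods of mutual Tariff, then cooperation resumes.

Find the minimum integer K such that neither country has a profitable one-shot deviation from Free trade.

2

No profitable deviation requires (22−11)(δ+…+δ^K) ≥ 34−22, i.e. δ+…+δ^K ≥ 12/11 ≈ 1.0909.
With δ = 3/4, the partial sums are K=1: 0.7500, K=2: 1.3125.
K = 2 is the first length at which the sum reaches 1.0909.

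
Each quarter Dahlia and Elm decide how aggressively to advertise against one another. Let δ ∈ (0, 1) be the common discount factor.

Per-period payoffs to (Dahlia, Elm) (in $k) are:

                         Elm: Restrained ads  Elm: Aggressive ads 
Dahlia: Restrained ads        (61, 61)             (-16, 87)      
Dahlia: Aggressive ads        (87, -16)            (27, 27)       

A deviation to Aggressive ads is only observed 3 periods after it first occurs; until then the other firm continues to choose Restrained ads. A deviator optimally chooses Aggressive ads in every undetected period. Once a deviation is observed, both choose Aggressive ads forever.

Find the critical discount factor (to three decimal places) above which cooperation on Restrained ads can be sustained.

The best deviation is to choose Aggressive ads for all 3 undetected periods, earning 87 each, then 27 forever once detected.
Deviation value: 87(1−δ^3)/(1−δ) + 27δ^3/(1−δ); cooperation value: 61/(1−δ).
IC: 61 ≥ 87(1−δ^3) + 27δ^3 = 87 − 60δ^3.
So δ^3 ≥ 26/60 = 13/30, giving δ ≥ (13/30)^(1/3) ≈ 0.757.

0.757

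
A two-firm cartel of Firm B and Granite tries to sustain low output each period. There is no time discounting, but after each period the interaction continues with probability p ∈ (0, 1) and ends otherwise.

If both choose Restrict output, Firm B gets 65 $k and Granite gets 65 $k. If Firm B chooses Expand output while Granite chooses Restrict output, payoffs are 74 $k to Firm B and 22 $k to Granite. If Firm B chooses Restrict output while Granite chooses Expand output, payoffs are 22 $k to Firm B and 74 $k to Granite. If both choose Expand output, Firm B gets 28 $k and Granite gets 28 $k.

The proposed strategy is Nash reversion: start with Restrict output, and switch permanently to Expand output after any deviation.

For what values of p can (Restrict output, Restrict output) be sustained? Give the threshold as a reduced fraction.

9/46

Expected cooperation value is 65 + p·65 + p²·65 + … = 65/(1−p); deviation gives 74 + p·28/(1−p).
65 ≥ 74(1−p) + 28p ⇒ 46p ≥ 9 ⇒ p ≥ 9/46.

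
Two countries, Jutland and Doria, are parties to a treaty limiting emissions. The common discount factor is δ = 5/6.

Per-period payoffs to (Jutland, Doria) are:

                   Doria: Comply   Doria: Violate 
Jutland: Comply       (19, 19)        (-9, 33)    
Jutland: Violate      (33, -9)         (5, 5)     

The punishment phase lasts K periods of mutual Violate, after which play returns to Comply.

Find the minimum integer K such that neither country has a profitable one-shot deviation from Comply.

Need Σ_{k=1}^{K} δ^k ≥ (33−19)/(19−5) = 1.0000 at δ = 5/6.
At K = 1 the sum is 0.8333 < 1.0000; at K = 2 it is 1.5278 ≥ 1.0000.
So the minimum punishment length is K = 2.

2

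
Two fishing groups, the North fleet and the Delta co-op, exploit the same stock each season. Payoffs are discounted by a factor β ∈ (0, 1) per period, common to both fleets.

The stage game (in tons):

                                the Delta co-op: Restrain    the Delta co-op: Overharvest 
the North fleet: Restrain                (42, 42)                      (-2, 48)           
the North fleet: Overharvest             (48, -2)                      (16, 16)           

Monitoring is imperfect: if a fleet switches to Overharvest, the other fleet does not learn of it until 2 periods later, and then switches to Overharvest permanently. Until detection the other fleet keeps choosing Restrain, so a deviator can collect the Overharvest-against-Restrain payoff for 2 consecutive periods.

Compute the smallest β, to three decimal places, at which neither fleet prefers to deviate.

0.433

The best deviation is to choose Overharvest for all 2 undetected periods, earning 48 each, then 16 forever once detected.
Deviation value: 48(1−β^2)/(1−β) + 16β^2/(1−β); cooperation value: 42/(1−β).
IC: 42 ≥ 48(1−β^2) + 16β^2 = 48 − 32β^2.
So β^2 ≥ 6/32 = 3/16, giving β ≥ (3/16)^(1/2) ≈ 0.433.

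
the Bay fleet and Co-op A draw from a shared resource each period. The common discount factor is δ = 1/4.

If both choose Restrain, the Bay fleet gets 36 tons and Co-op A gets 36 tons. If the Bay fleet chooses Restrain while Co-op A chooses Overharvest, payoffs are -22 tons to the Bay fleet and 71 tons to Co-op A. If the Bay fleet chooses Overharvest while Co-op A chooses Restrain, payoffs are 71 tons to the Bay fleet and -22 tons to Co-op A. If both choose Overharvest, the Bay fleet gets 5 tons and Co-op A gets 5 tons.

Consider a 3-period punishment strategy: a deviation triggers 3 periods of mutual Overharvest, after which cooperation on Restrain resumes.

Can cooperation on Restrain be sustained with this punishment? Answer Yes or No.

Comparing payoff streams over the 4 periods until play realigns: cooperate → 36(1+δ+…+δ^3); deviate → 71 + 5(δ+…+δ^3).
Cooperation is sustained iff (36−5)(δ+…+δ^3) ≥ 71−36.
δ+…+δ^3 = 1/4·(1−(1/4)^3)/(1−1/4) = 0.3281, and (71−36)/(36−5) = 1.1290.
0.3281 < 1.1290, so cooperation is not sustainable.

No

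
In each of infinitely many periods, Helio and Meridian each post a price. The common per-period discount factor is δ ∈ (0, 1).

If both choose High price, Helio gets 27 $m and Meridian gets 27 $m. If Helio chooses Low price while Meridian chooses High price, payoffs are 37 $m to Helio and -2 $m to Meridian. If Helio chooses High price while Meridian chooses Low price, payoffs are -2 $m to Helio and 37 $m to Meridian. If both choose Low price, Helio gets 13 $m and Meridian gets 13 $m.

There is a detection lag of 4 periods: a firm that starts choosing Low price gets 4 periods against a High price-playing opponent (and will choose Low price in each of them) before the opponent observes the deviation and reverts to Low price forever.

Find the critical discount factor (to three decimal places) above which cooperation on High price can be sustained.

0.803

A deviator earns 37 for 4 periods, then 13 forever; cooperating earns 27 forever. Multiplying the IC by (1−δ):
27 ≥ 37(1−δ^4) + 13δ^4, so 24·δ^4 ≥ 10 and δ^4 ≥ 5/12.
δ ≥ (5/12)^(1/4) ≈ 0.803.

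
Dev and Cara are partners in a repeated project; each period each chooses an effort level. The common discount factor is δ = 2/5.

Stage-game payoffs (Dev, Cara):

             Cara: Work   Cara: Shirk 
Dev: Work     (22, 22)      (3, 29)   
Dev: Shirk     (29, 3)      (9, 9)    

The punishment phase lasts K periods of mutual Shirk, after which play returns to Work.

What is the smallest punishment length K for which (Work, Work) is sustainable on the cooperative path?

No profitable deviation requires (22−9)(δ+…+δ^K) ≥ 29−22, i.e. δ+…+δ^K ≥ 7/13 ≈ 0.5385.
With δ = 2/5, the partial sums are K=1: 0.4000, K=2: 0.5600.
K = 2 is the first length at which the sum reaches 0.5385.

2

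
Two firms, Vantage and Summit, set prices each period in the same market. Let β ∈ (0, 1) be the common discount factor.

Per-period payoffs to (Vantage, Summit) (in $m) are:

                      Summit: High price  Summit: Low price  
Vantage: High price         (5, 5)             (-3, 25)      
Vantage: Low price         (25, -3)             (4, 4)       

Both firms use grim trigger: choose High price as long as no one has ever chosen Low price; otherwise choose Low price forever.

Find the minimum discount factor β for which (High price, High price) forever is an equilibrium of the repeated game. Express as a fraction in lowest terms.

5/(1−β) ≥ 25 + 4β/(1−β)
5 ≥ 25 − 21β
β ≥ 20/21.

20/21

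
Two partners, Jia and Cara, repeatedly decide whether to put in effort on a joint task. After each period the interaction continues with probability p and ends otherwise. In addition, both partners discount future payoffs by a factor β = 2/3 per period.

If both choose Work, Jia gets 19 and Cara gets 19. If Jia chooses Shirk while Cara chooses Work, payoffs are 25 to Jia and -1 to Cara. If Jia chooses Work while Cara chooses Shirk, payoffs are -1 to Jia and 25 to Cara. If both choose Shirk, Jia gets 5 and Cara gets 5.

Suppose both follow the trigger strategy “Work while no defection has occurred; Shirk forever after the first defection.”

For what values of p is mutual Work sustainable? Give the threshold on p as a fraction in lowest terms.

With continuation probability p and discount β, the effective per-period discount factor is βp.
Grim-trigger IC: βp ≥ (25−19)/(25−5) = 3/10.
So p ≥ (3/10)/(2/3) = 9/20.

9/20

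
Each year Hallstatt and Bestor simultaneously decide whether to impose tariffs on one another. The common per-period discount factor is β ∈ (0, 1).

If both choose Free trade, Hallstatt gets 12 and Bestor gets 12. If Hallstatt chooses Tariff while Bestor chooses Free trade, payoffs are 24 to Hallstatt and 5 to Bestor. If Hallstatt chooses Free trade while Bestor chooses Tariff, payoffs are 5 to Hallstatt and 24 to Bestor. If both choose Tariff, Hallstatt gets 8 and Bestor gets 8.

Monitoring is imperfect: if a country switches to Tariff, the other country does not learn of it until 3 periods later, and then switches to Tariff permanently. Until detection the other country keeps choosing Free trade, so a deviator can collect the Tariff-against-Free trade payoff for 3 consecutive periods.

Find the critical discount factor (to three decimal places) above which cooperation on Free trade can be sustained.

0.909

A deviator earns 24 for 3 periods, then 8 forever; cooperating earns 12 forever. Multiplying the IC by (1−β):
12 ≥ 24(1−β^3) + 8β^3, so 16·β^3 ≥ 12 and β^3 ≥ 3/4.
β ≥ (3/4)^(1/3) ≈ 0.909.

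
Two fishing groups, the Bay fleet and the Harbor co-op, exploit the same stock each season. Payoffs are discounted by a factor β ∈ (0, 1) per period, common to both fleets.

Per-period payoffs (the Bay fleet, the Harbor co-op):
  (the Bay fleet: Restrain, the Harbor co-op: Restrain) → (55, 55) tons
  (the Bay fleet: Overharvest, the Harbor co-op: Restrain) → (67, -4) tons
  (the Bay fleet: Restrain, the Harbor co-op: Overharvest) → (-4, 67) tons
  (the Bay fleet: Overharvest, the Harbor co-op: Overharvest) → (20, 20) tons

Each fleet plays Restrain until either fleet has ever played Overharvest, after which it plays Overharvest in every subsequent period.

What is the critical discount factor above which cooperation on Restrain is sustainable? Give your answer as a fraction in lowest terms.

12/47

55/(1−β) ≥ 67 + 20β/(1−β)
55 ≥ 67 − 47β
β ≥ 12/47.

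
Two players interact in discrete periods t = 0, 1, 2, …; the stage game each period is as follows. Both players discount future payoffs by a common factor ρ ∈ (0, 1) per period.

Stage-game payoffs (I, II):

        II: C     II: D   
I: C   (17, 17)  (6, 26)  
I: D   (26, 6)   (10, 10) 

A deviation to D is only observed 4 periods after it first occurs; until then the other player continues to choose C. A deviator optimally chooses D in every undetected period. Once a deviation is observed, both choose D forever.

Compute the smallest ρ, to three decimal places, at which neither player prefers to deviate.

A deviator earns 26 for 4 periods, then 10 forever; cooperating earns 17 forever. Multiplying the IC by (1−ρ):
17 ≥ 26(1−ρ^4) + 10ρ^4, so 16·ρ^4 ≥ 9 and ρ^4 ≥ 9/16.
ρ ≥ (9/16)^(1/4) ≈ 0.866.

0.866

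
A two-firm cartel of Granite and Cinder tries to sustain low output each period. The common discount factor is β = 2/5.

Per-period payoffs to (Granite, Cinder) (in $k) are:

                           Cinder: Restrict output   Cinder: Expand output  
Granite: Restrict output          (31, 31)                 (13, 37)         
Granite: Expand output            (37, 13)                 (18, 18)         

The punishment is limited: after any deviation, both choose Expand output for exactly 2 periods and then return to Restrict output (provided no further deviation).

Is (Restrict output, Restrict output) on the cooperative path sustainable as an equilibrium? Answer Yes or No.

Yes

A one-shot deviation gives 37 now, then 18 for 2 periods, then back to 31.
Gain from deviating: (37−31) today; loss: (31−18) in each of the next 2 periods.
No-deviation condition: (31−18)(β+…+β^2) ≥ 37−31, i.e. β+…+β^2 ≥ 6/13.
At β = 2/5: β+…+β^2 = 0.5600 ≥ 0.4615.
So cooperation is sustainable.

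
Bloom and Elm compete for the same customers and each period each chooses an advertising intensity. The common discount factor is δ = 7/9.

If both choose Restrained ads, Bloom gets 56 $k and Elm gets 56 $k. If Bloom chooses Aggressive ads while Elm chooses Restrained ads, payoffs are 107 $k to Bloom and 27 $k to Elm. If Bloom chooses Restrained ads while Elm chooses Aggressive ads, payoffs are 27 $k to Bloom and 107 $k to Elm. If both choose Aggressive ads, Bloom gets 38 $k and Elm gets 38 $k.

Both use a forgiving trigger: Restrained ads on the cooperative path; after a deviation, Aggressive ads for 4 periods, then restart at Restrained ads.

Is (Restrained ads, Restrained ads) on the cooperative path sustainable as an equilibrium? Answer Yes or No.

No

IC: δ+…+δ^4 ≥ (107−56)/(56−38) = 17/6.
At δ = 7/9: partial sum = 2.2192 < 2.8333. Cooperation not sustainable.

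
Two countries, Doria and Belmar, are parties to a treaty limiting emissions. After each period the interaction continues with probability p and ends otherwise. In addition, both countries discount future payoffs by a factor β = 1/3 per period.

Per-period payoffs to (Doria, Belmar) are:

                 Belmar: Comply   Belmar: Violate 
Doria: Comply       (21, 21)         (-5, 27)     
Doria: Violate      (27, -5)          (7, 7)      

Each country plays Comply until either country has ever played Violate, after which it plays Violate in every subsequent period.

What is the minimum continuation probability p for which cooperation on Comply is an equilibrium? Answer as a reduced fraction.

9/10

With continuation probability p and discount β, the effective per-period discount factor is βp.
Grim-trigger IC: βp ≥ (27−21)/(27−7) = 3/10.
So p ≥ (3/10)/(1/3) = 9/10.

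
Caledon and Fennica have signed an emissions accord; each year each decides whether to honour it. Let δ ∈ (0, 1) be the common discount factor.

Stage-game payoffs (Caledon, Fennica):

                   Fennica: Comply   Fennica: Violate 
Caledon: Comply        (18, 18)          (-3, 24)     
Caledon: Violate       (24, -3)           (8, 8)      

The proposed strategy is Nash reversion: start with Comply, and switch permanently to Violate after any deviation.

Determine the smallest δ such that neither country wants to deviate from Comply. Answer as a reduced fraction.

3/8

One-period gain from deviating is 24 − 18 = 6. The loss is 18 − 8 = 10 in every subsequent period, with present value 10·δ/(1−δ).
Deviation is unprofitable when 10·δ/(1−δ) ≥ 6, i.e. δ/(1−δ) ≥ 3/5.
Equivalently δ ≥ 6/(6+10) = 3/8.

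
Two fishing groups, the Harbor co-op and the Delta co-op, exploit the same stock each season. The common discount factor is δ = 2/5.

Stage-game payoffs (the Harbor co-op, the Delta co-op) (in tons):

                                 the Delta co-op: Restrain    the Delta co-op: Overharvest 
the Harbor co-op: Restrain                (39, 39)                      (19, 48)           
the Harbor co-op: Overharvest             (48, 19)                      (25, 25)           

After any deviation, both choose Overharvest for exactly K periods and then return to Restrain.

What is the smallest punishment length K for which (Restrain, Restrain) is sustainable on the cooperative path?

No profitable deviation requires (39−25)(δ+…+δ^K) ≥ 48−39, i.e. δ+…+δ^K ≥ 9/14 ≈ 0.6429.
With δ = 2/5, the partial sums are K=1: 0.4000, K=2: 0.5600, K=3: 0.6240, K=4: 0.6496.
K = 4 is the first length at which the sum reaches 0.6429.

4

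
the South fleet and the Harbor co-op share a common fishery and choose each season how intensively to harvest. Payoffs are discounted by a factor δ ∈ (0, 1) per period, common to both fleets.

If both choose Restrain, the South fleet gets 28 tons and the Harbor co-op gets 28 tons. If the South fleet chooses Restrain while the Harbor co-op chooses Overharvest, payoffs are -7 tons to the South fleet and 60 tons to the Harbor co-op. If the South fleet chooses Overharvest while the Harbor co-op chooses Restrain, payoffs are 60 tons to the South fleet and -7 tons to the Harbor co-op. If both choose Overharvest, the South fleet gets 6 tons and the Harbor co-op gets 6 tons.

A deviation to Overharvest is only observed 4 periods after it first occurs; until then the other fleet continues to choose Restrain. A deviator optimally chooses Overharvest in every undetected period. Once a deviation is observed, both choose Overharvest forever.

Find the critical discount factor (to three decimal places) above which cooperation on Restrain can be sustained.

Deviating for the 4 undetected periods gains 60−28 = 32 per period over cooperation, then loses 28−6 = 22 per period forever once punishment starts.
Gain: 32(1 + δ + … + δ^3); loss: 22·δ^4/(1−δ).
No profitable deviation ⇔ 32(1−δ^4) ≤ 22·δ^4, i.e. δ^4 ≥ 32/(32+22) = 16/27.
Hence δ ≥ (16/27)^(1/4) ≈ 0.877.

0.877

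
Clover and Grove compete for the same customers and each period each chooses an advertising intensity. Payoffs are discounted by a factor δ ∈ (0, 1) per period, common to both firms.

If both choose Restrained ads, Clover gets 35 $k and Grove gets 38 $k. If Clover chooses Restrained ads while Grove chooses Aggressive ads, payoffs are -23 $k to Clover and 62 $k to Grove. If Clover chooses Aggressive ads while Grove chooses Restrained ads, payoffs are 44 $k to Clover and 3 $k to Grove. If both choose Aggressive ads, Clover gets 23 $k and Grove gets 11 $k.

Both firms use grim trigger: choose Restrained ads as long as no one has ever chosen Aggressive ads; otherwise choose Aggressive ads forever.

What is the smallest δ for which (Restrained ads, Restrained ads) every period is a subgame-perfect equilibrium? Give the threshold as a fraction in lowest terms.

For Clover: deviation gain 44−35 = 9, per-period punishment loss 35−23 = 12. IC gives δ ≥ 9/21 = 3/7.
For Grove: gain 24, loss 27 per period, so δ ≥ 24/51 = 8/17.
The tighter constraint is Grove's, so cooperation needs δ ≥ 8/17.

8/17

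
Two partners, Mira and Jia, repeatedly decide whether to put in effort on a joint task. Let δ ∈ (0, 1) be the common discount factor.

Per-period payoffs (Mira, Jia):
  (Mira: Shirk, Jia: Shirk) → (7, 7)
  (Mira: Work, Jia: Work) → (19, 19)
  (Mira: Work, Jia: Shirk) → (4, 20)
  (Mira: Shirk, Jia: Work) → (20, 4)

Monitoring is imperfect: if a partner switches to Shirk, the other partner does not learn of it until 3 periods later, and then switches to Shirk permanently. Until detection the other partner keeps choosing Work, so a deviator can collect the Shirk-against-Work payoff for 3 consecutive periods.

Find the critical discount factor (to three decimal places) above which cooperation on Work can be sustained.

0.425

A deviator earns 20 for 3 periods, then 7 forever; cooperating earns 19 forever. Multiplying the IC by (1−δ):
19 ≥ 20(1−δ^3) + 7δ^3, so 13·δ^3 ≥ 1 and δ^3 ≥ 1/13.
δ ≥ (1/13)^(1/3) ≈ 0.425.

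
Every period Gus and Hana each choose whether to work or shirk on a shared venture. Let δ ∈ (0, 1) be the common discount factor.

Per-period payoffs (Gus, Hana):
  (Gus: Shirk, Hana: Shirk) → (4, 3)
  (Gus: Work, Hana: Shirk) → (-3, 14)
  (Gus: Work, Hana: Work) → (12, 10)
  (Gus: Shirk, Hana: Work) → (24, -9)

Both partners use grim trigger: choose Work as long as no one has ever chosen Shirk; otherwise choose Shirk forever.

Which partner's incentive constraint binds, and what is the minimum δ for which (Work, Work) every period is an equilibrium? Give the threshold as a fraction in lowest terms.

Gus; δ ≥ 3/5

For Gus: deviation gain 24−12 = 12, per-period punishment loss 12−4 = 8. IC gives δ ≥ 12/20 = 3/5.
For Hana: gain 4, loss 7 per period, so δ ≥ 4/11.
The tighter constraint is Gus's, so cooperation needs δ ≥ 3/5.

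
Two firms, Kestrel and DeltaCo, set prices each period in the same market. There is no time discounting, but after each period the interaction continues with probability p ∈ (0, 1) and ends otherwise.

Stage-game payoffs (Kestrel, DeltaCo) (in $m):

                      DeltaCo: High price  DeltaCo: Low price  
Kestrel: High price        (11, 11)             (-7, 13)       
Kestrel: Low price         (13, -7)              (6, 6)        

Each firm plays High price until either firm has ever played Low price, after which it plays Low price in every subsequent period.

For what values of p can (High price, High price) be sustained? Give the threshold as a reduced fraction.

2/7

Expected cooperation value is 11 + p·11 + p²·11 + … = 11/(1−p); deviation gives 13 + p·6/(1−p).
11 ≥ 13(1−p) + 6p ⇒ 7p ≥ 2 ⇒ p ≥ 2/7.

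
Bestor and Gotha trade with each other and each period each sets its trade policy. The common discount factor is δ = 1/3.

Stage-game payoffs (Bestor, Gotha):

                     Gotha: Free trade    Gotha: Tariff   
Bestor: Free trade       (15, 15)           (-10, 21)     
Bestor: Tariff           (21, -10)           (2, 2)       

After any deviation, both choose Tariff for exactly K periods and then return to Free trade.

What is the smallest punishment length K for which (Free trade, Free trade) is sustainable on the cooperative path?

3

Need Σ_{k=1}^{K} δ^k ≥ (21−15)/(15−2) = 0.4615 at δ = 1/3.
At K = 2 the sum is 0.4444 < 0.4615; at K = 3 it is 0.4815 ≥ 0.4615.
So the minimum punishment length is K = 3.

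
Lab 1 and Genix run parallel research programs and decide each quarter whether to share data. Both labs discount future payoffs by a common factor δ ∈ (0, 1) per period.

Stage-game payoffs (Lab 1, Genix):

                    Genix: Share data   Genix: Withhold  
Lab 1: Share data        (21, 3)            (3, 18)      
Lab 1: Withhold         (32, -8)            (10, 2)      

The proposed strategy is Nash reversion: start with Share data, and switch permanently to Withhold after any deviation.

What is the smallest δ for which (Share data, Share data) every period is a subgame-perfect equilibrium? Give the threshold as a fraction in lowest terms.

Lab 1's threshold: (32−21)/(32−10) = 1/2.
Genix's threshold: (18−3)/(18−2) = 15/16.
1/2 < 15/16, so Genix binds and δ* = 15/16.

15/16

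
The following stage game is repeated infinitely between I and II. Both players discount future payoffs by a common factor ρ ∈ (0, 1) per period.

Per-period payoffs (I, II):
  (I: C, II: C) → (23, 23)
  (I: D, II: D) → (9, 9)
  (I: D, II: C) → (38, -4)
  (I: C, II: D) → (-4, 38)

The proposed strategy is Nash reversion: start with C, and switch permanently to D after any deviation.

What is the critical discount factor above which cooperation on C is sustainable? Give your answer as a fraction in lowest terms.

23/(1−ρ) ≥ 38 + 9ρ/(1−ρ)
23 ≥ 38 − 29ρ
ρ ≥ 15/29.

15/29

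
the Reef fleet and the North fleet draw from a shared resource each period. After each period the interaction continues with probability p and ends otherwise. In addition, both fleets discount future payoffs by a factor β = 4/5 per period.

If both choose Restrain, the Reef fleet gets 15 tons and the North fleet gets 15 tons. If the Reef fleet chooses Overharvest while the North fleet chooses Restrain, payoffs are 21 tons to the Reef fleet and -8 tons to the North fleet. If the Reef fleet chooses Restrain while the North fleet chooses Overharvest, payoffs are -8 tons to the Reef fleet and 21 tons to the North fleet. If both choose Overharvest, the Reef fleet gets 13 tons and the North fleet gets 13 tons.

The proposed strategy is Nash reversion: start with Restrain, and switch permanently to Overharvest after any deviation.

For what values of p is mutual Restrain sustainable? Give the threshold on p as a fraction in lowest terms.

Expected continuation weight on next period's payoff is β·p = 4/5·p, which plays the role of the discount factor.
Cooperation requires 4/5·p ≥ (21−15)/(21−13) = 3/4, hence p ≥ 15/16.

15/16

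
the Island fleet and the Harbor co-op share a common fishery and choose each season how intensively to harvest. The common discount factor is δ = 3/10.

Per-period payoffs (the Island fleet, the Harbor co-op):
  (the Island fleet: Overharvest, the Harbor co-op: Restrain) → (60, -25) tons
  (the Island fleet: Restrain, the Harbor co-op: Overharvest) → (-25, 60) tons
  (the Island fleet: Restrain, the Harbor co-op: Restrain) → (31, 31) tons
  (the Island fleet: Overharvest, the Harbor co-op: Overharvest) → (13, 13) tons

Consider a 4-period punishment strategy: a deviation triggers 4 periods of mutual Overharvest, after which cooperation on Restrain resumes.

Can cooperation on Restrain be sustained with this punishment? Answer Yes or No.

No

Comparing payoff streams over the 5 periods until play realigns: cooperate → 31(1+δ+…+δ^4); deviate → 60 + 13(δ+…+δ^4).
Cooperation is sustained iff (31−13)(δ+…+δ^4) ≥ 60−31.
δ+…+δ^4 = 3/10·(1−(3/10)^4)/(1−3/10) = 0.4251, and (60−31)/(31−13) = 1.6111.
0.4251 < 1.6111, so cooperation is not sustainable.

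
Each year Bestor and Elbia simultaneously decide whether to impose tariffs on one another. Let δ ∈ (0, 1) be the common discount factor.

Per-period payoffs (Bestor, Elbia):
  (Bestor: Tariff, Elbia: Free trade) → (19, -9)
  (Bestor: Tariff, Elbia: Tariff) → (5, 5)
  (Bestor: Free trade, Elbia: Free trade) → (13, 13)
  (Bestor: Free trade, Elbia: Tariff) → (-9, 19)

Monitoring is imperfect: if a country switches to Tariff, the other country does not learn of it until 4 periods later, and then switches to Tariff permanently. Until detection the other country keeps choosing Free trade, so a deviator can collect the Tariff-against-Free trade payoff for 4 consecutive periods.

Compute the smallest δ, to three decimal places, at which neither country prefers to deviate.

0.809

The best deviation is to choose Tariff for all 4 undetected periods, earning 19 each, then 5 forever once detected.
Deviation value: 19(1−δ^4)/(1−δ) + 5δ^4/(1−δ); cooperation value: 13/(1−δ).
IC: 13 ≥ 19(1−δ^4) + 5δ^4 = 19 − 14δ^4.
So δ^4 ≥ 6/14 = 3/7, giving δ ≥ (3/7)^(1/4) ≈ 0.809.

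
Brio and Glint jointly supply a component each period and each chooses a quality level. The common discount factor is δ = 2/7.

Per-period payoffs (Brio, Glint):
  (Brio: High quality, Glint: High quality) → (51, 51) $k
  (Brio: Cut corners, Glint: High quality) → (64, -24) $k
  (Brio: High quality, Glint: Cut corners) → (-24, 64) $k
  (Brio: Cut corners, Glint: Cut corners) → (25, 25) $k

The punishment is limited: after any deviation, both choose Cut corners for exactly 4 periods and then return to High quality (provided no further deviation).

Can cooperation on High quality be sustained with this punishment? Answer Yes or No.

No

Comparing payoff streams over the 5 periods until play realigns: cooperate → 51(1+δ+…+δ^4); deviate → 64 + 25(δ+…+δ^4).
Cooperation is sustained iff (51−25)(δ+…+δ^4) ≥ 64−51.
δ+…+δ^4 = 2/7·(1−(2/7)^4)/(1−2/7) = 0.3973, and (64−51)/(51−25) = 0.5000.
0.3973 < 0.5000, so cooperation is not sustainable.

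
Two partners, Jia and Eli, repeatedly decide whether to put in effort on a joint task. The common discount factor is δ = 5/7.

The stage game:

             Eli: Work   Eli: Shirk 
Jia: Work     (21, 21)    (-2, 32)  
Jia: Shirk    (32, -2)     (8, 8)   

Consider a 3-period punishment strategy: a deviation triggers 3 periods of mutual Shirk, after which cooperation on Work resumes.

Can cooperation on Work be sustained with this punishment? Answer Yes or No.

Comparing payoff streams over the 4 periods until play realigns: cooperate → 21(1+δ+…+δ^3); deviate → 32 + 8(δ+…+δ^3).
Cooperation is sustained iff (21−8)(δ+…+δ^3) ≥ 32−21.
δ+…+δ^3 = 5/7·(1−(5/7)^3)/(1−5/7) = 1.5889, and (32−21)/(21−8) = 0.8462.
1.5889 ≥ 0.8462, so cooperation is sustainable.

Yes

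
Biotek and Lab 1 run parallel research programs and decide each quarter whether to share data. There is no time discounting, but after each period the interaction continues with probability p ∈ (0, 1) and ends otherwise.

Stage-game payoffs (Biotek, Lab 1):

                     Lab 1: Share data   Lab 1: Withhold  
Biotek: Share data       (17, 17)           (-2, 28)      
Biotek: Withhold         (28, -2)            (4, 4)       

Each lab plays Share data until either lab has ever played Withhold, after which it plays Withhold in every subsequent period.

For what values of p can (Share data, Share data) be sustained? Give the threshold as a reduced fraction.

11/24

Expected cooperation value is 17 + p·17 + p²·17 + … = 17/(1−p); deviation gives 28 + p·4/(1−p).
17 ≥ 28(1−p) + 4p ⇒ 24p ≥ 11 ⇒ p ≥ 11/24.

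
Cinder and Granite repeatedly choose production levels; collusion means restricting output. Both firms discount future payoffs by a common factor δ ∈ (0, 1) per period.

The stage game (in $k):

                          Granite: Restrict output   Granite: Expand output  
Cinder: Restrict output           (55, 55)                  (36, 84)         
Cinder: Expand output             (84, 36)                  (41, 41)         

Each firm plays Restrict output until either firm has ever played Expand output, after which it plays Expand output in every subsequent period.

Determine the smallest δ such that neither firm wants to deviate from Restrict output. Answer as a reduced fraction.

55/(1−δ) ≥ 84 + 41δ/(1−δ)
55 ≥ 84 − 43δ
δ ≥ 29/43.

29/43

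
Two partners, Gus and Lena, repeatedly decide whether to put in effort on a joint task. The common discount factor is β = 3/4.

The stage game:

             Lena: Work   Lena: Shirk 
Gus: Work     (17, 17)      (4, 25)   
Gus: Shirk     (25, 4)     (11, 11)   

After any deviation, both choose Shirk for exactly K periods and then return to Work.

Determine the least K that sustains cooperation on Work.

Need Σ_{k=1}^{K} β^k ≥ (25−17)/(17−11) = 1.3333 at β = 3/4.
At K = 2 the sum is 1.3125 < 1.3333; at K = 3 it is 1.7344 ≥ 1.3333.
So the minimum punishment length is K = 3.

3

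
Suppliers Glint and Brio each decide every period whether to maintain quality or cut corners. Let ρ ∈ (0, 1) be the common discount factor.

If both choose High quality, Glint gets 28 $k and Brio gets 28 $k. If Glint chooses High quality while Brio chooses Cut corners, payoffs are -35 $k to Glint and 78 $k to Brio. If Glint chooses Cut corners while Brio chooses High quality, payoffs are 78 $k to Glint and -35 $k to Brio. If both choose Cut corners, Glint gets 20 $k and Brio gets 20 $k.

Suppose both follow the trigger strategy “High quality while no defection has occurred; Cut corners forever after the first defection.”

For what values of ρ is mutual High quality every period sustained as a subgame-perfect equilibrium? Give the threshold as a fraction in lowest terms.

Under grim trigger the critical discount factor is (T−C)/(T−P) with T = 78, C = 28, P = 20.
ρ* = (78−28)/(78−20) = 50/58 = 25/29.

25/29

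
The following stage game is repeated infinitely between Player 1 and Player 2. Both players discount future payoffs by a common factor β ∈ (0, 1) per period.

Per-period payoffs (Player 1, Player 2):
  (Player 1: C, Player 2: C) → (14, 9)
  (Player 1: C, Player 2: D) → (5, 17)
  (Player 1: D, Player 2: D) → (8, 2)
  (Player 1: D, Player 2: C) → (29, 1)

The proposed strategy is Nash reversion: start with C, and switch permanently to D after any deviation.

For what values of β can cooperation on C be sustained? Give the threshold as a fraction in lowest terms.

5/7

Player 1's threshold: (29−14)/(29−8) = 5/7.
Player 2's threshold: (17−9)/(17−2) = 8/15.
5/7 > 8/15, so Player 1 binds and β* = 5/7.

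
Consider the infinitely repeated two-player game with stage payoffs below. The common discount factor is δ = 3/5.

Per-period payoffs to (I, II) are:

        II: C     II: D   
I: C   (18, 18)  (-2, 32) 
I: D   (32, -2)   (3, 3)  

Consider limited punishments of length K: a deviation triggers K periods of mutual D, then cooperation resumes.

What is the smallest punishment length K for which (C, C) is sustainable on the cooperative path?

2

IC: δ(1−δ^K)/(1−δ) ≥ (32−18)/(18−3) = 14/15.
With δ = 3/5: need 1 − δ^K ≥ 14/15·(1−3/5)/(3/5), i.e. δ^K ≤ 0.3778.
Since (3/5)^1 = 0.6000 and (3/5)^2 = 0.3600, the smallest such K is 2.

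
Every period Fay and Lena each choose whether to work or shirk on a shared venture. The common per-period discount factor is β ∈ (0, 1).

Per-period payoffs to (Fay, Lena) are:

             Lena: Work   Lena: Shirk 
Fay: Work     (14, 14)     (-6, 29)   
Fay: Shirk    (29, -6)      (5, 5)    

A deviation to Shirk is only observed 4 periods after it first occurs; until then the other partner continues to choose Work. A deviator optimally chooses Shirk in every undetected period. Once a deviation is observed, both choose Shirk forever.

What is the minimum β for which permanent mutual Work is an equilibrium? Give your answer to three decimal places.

0.889

A deviator earns 29 for 4 periods, then 5 forever; cooperating earns 14 forever. Multiplying the IC by (1−β):
14 ≥ 29(1−β^4) + 5β^4, so 24·β^4 ≥ 15 and β^4 ≥ 5/8.
β ≥ (5/8)^(1/4) ≈ 0.889.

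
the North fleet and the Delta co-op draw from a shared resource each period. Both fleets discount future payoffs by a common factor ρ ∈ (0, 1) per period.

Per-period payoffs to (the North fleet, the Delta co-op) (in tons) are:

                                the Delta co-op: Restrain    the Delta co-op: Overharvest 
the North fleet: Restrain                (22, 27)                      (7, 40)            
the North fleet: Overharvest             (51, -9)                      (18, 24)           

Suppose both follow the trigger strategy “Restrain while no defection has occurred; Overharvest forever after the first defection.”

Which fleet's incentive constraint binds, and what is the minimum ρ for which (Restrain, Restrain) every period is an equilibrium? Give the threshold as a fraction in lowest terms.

the North fleet; ρ ≥ 29/33

the North fleet: cooperation gives 22 each period; deviation gives 51 once then 18 forever.
  22/(1−ρ) ≥ 51 + 18ρ/(1−ρ) ⇒ ρ ≥ 29/33.
the Delta co-op: cooperation gives 27 each period; deviation gives 40 once then 24 forever.
  ρ ≥ 13/16.
Both must hold, so the binding constraint is the North fleet's: ρ ≥ 29/33.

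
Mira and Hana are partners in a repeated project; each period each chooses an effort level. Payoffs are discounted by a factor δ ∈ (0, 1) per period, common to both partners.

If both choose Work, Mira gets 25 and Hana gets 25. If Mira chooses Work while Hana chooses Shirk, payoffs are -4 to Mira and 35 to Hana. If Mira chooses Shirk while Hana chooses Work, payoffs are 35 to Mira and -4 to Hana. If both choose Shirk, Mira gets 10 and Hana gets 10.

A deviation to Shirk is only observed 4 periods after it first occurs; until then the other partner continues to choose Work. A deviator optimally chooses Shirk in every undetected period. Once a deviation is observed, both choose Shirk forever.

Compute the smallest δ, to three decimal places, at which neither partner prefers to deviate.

Deviating for the 4 undetected periods gains 35−25 = 10 per period over cooperation, then loses 25−10 = 15 per period forever once punishment starts.
Gain: 10(1 + δ + … + δ^3); loss: 15·δ^4/(1−δ).
No profitable deviation ⇔ 10(1−δ^4) ≤ 15·δ^4, i.e. δ^4 ≥ 10/(10+15) = 2/5.
Hence δ ≥ (2/5)^(1/4) ≈ 0.795.

0.795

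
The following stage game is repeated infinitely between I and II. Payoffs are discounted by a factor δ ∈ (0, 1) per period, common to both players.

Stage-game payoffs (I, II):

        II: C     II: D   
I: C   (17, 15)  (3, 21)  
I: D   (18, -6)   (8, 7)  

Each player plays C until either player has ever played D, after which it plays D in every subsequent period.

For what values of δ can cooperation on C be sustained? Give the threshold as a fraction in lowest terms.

3/7

I's threshold: (18−17)/(18−8) = 1/10.
II's threshold: (21−15)/(21−7) = 3/7.
1/10 < 3/7, so II binds and δ* = 3/7.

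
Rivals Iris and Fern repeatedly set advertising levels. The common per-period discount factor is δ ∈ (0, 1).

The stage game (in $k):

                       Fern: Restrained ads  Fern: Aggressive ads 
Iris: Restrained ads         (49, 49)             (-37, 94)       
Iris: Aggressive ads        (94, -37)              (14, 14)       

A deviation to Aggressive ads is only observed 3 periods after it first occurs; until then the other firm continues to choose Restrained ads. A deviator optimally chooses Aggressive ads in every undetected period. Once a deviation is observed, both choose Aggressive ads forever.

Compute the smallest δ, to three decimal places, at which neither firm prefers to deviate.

A deviator earns 94 for 3 periods, then 14 forever; cooperating earns 49 forever. Multiplying the IC by (1−δ):
49 ≥ 94(1−δ^3) + 14δ^3, so 80·δ^3 ≥ 45 and δ^3 ≥ 9/16.
δ ≥ (9/16)^(1/3) ≈ 0.825.

0.825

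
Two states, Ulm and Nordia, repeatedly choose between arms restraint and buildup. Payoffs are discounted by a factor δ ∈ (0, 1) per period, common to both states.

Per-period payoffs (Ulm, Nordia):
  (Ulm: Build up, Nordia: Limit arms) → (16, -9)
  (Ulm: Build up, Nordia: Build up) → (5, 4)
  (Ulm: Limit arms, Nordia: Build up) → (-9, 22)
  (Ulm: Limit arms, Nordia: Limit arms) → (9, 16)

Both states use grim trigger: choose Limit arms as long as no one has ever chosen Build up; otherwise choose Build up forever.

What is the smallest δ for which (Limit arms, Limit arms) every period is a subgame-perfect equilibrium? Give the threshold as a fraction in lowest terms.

Ulm: cooperation gives 9 each period; deviation gives 16 once then 5 forever.
  9/(1−δ) ≥ 16 + 5δ/(1−δ) ⇒ δ ≥ 7/11.
Nordia: cooperation gives 16 each period; deviation gives 22 once then 4 forever.
  δ ≥ 6/18 = 1/3.
Both must hold, so the binding constraint is Ulm's: δ ≥ 7/11.

7/11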